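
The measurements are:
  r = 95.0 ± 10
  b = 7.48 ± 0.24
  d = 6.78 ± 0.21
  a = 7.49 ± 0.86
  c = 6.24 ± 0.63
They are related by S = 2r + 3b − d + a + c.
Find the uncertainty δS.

Sums and differences: (δS)² = Σ (cᵢ δxᵢ)².
  (2·δr)² = 400;  (3·δb)² = 0.518;  (δd)² = 0.0441;  (δa)² = 0.740;  (δc)² = 0.397
δS = √(402) = 20.0

20.0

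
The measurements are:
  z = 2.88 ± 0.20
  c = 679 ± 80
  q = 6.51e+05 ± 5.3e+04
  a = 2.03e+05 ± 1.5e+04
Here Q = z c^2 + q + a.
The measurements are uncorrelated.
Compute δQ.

Let p = z·c^2 = 1.33e+06. δp/p = √((1·δz/z)² + (2·δc/c)²) = √(0.00482 + 0.0555) = 0.246, so δp = 3.26e+05.
Q = p + q + a: δQ = √(δp² + δq² + δa²) = √(1.06e+11 + 2.81e+09 + 2.25e+08) = 3.31e+05

3.31e+05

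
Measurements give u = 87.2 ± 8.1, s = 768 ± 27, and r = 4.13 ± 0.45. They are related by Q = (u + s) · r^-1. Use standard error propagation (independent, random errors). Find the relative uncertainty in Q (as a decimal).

Let w = u + s = 855. δw = √(δu² + δs²) = √(65.6 + 729) = 28.2, so δw/w = 0.0330.
Q is then a monomial in w, r:
δQ/Q = √((δw/w)² + (-1·δr/r)²) = √(0.00109 + 0.0119) = 0.114

0.114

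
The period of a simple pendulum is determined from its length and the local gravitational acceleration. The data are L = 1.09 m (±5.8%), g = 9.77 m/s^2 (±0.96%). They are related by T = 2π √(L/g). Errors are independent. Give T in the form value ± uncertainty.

2.10 ± 0.0617 s

Each factor contributes (exponent × relative error)² to (δT/T)²:
  (½·δL/L)² = (0.5×0.0580)² = 0.000841;  (−½·δg/g)² = (-0.5×0.00960)² = 2.3e-05
δT/T = √(0.000864) = 0.0294
T = 2.10 s, so δT = 0.0294 × 2.10 = 0.0617 s.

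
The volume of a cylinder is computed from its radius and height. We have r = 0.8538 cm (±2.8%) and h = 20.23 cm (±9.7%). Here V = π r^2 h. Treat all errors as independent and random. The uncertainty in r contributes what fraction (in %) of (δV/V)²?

25.0%

(δV/V)² = (2·δr/r)² + (1·δh/h)²
  r term: (2×0.0280)² = 0.00314
  h term: (1×0.0970)² = 0.00941
Total = 0.0125. Share from r = 0.00314/0.0125 = 0.250.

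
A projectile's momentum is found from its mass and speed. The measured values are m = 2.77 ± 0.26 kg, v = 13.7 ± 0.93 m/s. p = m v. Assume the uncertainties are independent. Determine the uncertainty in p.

4.40 kg·m/s

p is a product of powers, so relative uncertainties combine in quadrature:
  (1·δm/m)² = (1×0.0939)² = 0.00881;  (1·δv/v)² = (1×0.0679)² = 0.00461
δp/p = √(0.0134) = 0.116
p = 37.9 kg·m/s, so δp = 0.116 × 37.9 = 4.40 kg·m/s.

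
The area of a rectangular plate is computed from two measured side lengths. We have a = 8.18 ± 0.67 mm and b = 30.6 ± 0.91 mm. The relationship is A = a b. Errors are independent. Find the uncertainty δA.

21.8 mm^2

Each factor contributes (exponent × relative error)² to (δA/A)²:
  (1·δa/a)² = (1×0.0819)² = 0.00671;  (1·δb/b)² = (1×0.0297)² = 0.000884
δA/A = √(0.00759) = 0.0871
A = 250 mm^2, so δA = 0.0871 × 250 = 21.8 mm^2.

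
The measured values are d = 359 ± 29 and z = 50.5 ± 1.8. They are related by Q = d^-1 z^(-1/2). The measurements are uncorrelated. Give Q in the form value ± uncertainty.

(3.92 ± 0.324) × 10^-4

Relative error in a monomial: (δQ/Q)² = Σ (nᵢ · δxᵢ/xᵢ)².
  (-1·δd/d)² = (-1×0.0808)² = 0.00653;  (−½·δz/z)² = (-0.5×0.0356)² = 0.000318
δQ/Q = √(0.00684) = 0.0827
Q = 0.000392, so δQ = 0.0827 × 0.000392 = 3.24e-05.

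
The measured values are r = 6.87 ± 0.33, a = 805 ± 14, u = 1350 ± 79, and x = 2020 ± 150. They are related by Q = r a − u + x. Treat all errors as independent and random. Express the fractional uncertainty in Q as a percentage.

Let p = r·a = 5530. δp/p = √((1·δr/r)² + (1·δa/a)²) = √(0.00231 + 0.000302) = 0.0511, so δp = 283.
Q = p − u + x: δQ = √(δp² + δu² + δx²) = √(79800 + 6240 + 22500) = 329
Q = 6200, so δQ/Q = 329/6200 = 0.0531.

5.31%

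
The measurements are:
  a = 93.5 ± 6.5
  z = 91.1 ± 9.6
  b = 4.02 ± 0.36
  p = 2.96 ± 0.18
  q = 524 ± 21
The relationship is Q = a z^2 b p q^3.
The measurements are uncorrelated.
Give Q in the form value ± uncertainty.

(1.33 ± 0.365) × 10^15

Q is a product of powers, so relative uncertainties combine in quadrature:
  (1·δa/a)² = (1×0.0695)² = 0.00483;  (2·δz/z)² = (2×0.105)² = 0.0444;  (1·δb/b)² = (1×0.0896)² = 0.00802;  (1·δp/p)² = (1×0.0608)² = 0.00370;  (3·δq/q)² = (3×0.0401)² = 0.0145
δQ/Q = √(0.0754) = 0.275
Q = 1.33e+15, so δQ = 0.275 × 1.33e+15 = 3.65e+14.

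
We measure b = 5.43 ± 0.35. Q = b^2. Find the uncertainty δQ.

Q ∝ b^2, so δQ/Q = |2| · δb/b = 2 × 0.0645 = 0.129.
Q = 29.5, so δQ = 0.129 × 29.5 = 3.80.

3.80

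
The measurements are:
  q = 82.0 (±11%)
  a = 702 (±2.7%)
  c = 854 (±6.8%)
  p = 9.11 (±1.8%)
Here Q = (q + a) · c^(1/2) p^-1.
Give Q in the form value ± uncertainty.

Let u = q + a = 784. δu = √(δq² + δa²) = √(81.4 + 359) = 21.0, so δu/u = 0.0268.
Q is then a monomial in u, c, p:
δQ/Q = √((δu/u)² + (½·δc/c)² + (-1·δp/p)²) = √(0.000717 + 0.00116 + 0.000324) = 0.0469
Q = 2510, so δQ = 0.0469 × 2510 = 118.

2510 ± 118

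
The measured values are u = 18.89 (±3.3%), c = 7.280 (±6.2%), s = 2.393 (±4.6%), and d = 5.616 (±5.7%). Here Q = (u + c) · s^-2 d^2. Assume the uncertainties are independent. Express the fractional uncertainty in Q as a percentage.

14.9%

Let w = u + c = 26.17. δw = √(δu² + δc²) = √(0.389 + 0.204) = 0.770, so δw/w = 0.0294.
Q is then a monomial in w, s, d:
δQ/Q = √((δw/w)² + (-2·δs/s)² + (2·δd/d)²) = √(0.000865 + 0.00846 + 0.0130) = 0.149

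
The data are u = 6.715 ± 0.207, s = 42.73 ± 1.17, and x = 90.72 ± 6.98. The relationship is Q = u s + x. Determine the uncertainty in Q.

Let p = u·s = 286.9. δp/p = √((1·δu/u)² + (1·δs/s)²) = √(0.000950 + 0.000750) = 0.0412, so δp = 11.8.
Q = p + x: δQ = √(δp² + δx²) = √(140 + 48.7) = 13.7

13.7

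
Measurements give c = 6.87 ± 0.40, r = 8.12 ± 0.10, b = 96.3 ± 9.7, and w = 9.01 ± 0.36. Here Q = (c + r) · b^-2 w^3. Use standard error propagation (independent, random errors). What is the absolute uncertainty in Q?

Let u = c + r = 15.0. δu = √(δc² + δr²) = √(0.160 + 0.0100) = 0.412, so δu/u = 0.0275.
Q is then a monomial in u, b, w:
δQ/Q = √((δu/u)² + (-2·δb/b)² + (3·δw/w)²) = √(0.000757 + 0.0406 + 0.0144) = 0.236
Q = 1.18, so δQ = 0.236 × 1.18 = 0.279.

0.279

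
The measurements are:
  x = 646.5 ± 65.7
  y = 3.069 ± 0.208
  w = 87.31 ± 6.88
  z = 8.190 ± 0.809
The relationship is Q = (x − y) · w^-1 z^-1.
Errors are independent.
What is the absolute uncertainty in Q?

Let u = x − y = 643.4. δu = √(δx² + δy²) = √(4320 + 0.0433) = 65.7, so δu/u = 0.102.
Q is then a monomial in u, w, z:
δQ/Q = √((δu/u)² + (-1·δw/w)² + (-1·δz/z)²) = √(0.0104 + 0.00621 + 0.00976) = 0.162
Q = 0.8998, so δQ = 0.162 × 0.8998 = 0.146.

0.146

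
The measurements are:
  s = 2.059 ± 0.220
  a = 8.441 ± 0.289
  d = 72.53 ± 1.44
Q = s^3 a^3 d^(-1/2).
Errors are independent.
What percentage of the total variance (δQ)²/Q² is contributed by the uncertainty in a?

(δQ/Q)² = (3·δs/s)² + (3·δa/a)² + (−½·δd/d)²
  s term: (3×0.107)² = 0.103
  a term: (3×0.0342)² = 0.0105
  d term: (-0.5×0.0199)² = 9.85e-05
Total = 0.113. Share from a = 0.0105/0.113 = 0.0930.

9.30%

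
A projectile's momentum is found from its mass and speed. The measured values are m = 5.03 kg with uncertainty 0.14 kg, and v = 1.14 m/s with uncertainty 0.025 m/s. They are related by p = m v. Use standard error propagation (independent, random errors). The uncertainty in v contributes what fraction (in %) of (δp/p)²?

(δp/p)² = (1·δm/m)² + (1·δv/v)²
  m term: (1×0.0278)² = 0.000775
  v term: (1×0.0219)² = 0.000481
Total = 0.00126. Share from v = 0.000481/0.00126 = 0.383.

38.3%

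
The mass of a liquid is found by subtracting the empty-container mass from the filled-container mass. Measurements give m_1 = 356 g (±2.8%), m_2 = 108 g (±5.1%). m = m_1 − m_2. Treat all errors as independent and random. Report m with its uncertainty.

248 ± 11.4 g

Absolute uncertainties add in quadrature for a linear combination:
  (δm_1)² = 99.4;  (δm_2)² = 30.3
δm = √(130) = 11.4 g
m = 248 g.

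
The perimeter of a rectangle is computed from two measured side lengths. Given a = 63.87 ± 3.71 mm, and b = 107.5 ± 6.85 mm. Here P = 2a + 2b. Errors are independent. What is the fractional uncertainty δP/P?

0.0455

Sums and differences: (δP)² = Σ (cᵢ δxᵢ)².
  (2·δa)² = 55.1;  (2·δb)² = 188
δP = √(243) = 15.6 mm
P = 342.7 mm, so δP/P = 15.6/342.7 = 0.0455.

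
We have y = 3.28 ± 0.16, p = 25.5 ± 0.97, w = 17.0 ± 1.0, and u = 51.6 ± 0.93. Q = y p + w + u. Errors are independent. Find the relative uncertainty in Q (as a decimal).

0.0351

Let h = y·p = 83.6. δh/h = √((1·δy/y)² + (1·δp/p)²) = √(0.00238 + 0.00145) = 0.0619, so δh = 5.17.
Q = h + w + u: δQ = √(δh² + δw² + δu²) = √(26.8 + 1.00 + 0.865) = 5.35
Q = 152, so δQ/Q = 5.35/152 = 0.0351.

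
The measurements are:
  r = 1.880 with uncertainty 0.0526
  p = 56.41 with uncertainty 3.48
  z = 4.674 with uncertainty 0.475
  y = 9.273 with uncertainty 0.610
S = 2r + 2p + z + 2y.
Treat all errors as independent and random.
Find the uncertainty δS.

Absolute uncertainties add in quadrature for a linear combination:
  (2·δr)² = 0.0111;  (2·δp)² = 48.4;  (δz)² = 0.226;  (2·δy)² = 1.49
δS = √(50.2) = 7.08

7.08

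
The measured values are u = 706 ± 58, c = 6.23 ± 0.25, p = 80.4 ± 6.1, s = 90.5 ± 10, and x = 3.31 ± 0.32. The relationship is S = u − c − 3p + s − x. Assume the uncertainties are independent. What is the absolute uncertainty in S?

61.6

S is a linear combination, so absolute uncertainties add in quadrature:
  (δu)² = 3360;  (δc)² = 0.0625;  (3·δp)² = 335;  (δs)² = 100;  (δx)² = 0.102
δS = √(3800) = 61.6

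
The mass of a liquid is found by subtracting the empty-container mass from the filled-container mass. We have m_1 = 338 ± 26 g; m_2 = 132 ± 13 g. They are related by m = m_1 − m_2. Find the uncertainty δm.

m is a linear combination, so absolute uncertainties add in quadrature:
  (δm_1)² = 676;  (δm_2)² = 169
δm = √(845) = 29.1 g

29.1 g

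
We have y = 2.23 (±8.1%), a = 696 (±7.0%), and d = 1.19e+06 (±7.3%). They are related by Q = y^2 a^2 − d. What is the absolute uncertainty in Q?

Let p = y^2·a^2 = 2.41e+06. δp/p = √((2·δy/y)² + (2·δa/a)²) = √(0.0262 + 0.0196) = 0.214, so δp = 5.16e+05.
Q = p − d: δQ = √(δp² + δd²) = √(2.66e+11 + 7.55e+09) = 5.23e+05

5.23e+05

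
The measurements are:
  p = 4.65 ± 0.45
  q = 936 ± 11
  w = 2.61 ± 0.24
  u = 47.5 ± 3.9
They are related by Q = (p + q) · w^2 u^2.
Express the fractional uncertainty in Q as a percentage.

Let h = p + q = 941. δh = √(δp² + δq²) = √(0.203 + 121) = 11.0, so δh/h = 0.0117.
Q is then a monomial in h, w, u:
δQ/Q = √((δh/h)² + (2·δw/w)² + (2·δu/u)²) = √(0.000137 + 0.0338 + 0.0270) = 0.247

24.7%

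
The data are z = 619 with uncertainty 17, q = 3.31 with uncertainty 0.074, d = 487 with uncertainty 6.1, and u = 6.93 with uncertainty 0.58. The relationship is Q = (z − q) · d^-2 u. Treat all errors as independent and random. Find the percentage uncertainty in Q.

Let w = z − q = 616. δw = √(δz² + δq²) = √(289 + 0.00548) = 17.0, so δw/w = 0.0276.
Q is then a monomial in w, d, u:
δQ/Q = √((δw/w)² + (-2·δd/d)² + (1·δu/u)²) = √(0.000762 + 0.000628 + 0.00700) = 0.0916

9.16%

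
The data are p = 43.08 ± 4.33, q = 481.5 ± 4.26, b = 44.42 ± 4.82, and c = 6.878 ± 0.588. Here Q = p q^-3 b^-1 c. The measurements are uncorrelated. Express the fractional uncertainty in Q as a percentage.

Products/powers → add relative errors in quadrature, weighted by exponent:
  (1·δp/p)² = (1×0.101)² = 0.0101;  (-3·δq/q)² = (-3×0.00885)² = 0.000704;  (-1·δb/b)² = (-1×0.109)² = 0.0118;  (1·δc/c)² = (1×0.0855)² = 0.00731
δQ/Q = √(0.0299) = 0.173

17.3%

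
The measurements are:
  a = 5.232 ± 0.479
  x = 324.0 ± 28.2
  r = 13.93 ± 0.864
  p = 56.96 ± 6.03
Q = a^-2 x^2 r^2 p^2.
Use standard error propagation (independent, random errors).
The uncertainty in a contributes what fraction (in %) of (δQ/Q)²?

(δQ/Q)² = (-2·δa/a)² + (2·δx/x)² + (2·δr/r)² + (2·δp/p)²
  a term: (-2×0.0916)² = 0.0335
  x term: (2×0.0870)² = 0.0303
  r term: (2×0.0620)² = 0.0154
  p term: (2×0.106)² = 0.0448
Total = 0.124. Share from a = 0.0335/0.124 = 0.270.

27.0%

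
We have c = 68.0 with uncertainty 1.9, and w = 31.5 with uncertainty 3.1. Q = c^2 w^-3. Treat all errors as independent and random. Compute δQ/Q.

0.300

Products/powers → add relative errors in quadrature, weighted by exponent:
  (2·δc/c)² = (2×0.0279)² = 0.00312;  (-3·δw/w)² = (-3×0.0984)² = 0.0872
δQ/Q = √(0.0903) = 0.300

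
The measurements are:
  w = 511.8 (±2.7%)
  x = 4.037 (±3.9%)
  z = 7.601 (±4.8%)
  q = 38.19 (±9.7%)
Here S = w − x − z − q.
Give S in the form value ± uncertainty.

462.0 ± 14.3

Sums and differences: (δS)² = Σ (cᵢ δxᵢ)².
  (δw)² = 191;  (δx)² = 0.0248;  (δz)² = 0.133;  (δq)² = 13.7
δS = √(205) = 14.3
S = 462.0.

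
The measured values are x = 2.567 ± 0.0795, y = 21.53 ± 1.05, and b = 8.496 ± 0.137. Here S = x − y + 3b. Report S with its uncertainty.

6.525 ± 1.13

Each term contributes (cᵢ δxᵢ)² to (δS)²:
  (δx)² = 0.00632;  (δy)² = 1.10;  (3·δb)² = 0.169
δS = √(1.28) = 1.13
S = 6.525.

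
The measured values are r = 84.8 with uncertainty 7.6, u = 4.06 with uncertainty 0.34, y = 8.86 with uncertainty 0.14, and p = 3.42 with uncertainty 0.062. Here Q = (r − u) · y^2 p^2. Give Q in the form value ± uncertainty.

Let w = r − u = 80.7. δw = √(δr² + δu²) = √(57.8 + 0.116) = 7.61, so δw/w = 0.0942.
Q is then a monomial in w, y, p:
δQ/Q = √((δw/w)² + (2·δy/y)² + (2·δp/p)²) = √(0.00888 + 0.000999 + 0.00131) = 0.106
Q = 74100, so δQ = 0.106 × 74100 = 7840.

74100 ± 7840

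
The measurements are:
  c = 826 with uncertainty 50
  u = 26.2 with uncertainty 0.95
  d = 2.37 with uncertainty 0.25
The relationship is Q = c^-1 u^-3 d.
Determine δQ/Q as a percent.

Relative error in a monomial: (δQ/Q)² = Σ (nᵢ · δxᵢ/xᵢ)².
  (-1·δc/c)² = (-1×0.0605)² = 0.00366;  (-3·δu/u)² = (-3×0.0363)² = 0.0118;  (1·δd/d)² = (1×0.105)² = 0.0111
δQ/Q = √(0.0266) = 0.163

16.3%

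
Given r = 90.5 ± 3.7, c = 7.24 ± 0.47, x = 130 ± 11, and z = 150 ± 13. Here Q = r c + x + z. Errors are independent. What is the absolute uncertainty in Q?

53.1

Let p = r·c = 655. δp/p = √((1·δr/r)² + (1·δc/c)²) = √(0.00167 + 0.00421) = 0.0767, so δp = 50.3.
Q = p + x + z: δQ = √(δp² + δx² + δz²) = √(2530 + 121 + 169) = 53.1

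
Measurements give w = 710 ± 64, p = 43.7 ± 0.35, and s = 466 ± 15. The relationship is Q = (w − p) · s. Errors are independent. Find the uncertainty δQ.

31500

Let u = w − p = 666. δu = √(δw² + δp²) = √(4100 + 0.122) = 64.0, so δu/u = 0.0961.
Q is then a monomial in u, s:
δQ/Q = √((δu/u)² + (1·δs/s)²) = √(0.00923 + 0.00104) = 0.101
Q = 3.1e+05, so δQ = 0.101 × 3.1e+05 = 31500.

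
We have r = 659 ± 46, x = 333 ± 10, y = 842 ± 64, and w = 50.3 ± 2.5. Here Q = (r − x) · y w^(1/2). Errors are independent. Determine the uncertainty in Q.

Let u = r − x = 326. δu = √(δr² + δx²) = √(2120 + 100) = 47.1, so δu/u = 0.144.
Q is then a monomial in u, y, w:
δQ/Q = √((δu/u)² + (1·δy/y)² + (½·δw/w)²) = √(0.0209 + 0.00578 + 0.000618) = 0.165
Q = 1.95e+06, so δQ = 0.165 × 1.95e+06 = 3.21e+05.

3.21e+05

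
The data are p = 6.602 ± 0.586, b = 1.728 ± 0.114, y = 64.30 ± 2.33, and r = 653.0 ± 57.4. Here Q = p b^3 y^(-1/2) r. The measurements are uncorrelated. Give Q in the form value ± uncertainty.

2774 ± 651

Each factor contributes (exponent × relative error)² to (δQ/Q)²:
  (1·δp/p)² = (1×0.0888)² = 0.00788;  (3·δb/b)² = (3×0.0660)² = 0.0392;  (−½·δy/y)² = (-0.5×0.0362)² = 0.000328;  (1·δr/r)² = (1×0.0879)² = 0.00773
δQ/Q = √(0.0551) = 0.235
Q = 2774, so δQ = 0.235 × 2774 = 651.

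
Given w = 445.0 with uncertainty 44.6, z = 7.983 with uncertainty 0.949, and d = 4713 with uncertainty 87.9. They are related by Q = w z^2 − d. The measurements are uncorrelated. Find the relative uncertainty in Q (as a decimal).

Let p = w·z^2 = 28360. δp/p = √((1·δw/w)² + (2·δz/z)²) = √(0.0100 + 0.0565) = 0.258, so δp = 7320.
Q = p − d: δQ = √(δp² + δd²) = √(5.35e+07 + 7730) = 7320
Q = 23650, so δQ/Q = 7320/23650 = 0.309.

0.309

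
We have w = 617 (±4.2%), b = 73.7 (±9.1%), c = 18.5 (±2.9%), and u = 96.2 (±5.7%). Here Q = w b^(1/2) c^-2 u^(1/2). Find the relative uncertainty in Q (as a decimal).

0.0895

For a monomial Q ∝ w, b^(1/2), c^-2, u^(1/2), fractional errors add in quadrature:
  (1·δw/w)² = (1×0.0420)² = 0.00176;  (½·δb/b)² = (0.5×0.0910)² = 0.00207;  (-2·δc/c)² = (-2×0.0290)² = 0.00336;  (½·δu/u)² = (0.5×0.0570)² = 0.000812
δQ/Q = √(0.00801) = 0.0895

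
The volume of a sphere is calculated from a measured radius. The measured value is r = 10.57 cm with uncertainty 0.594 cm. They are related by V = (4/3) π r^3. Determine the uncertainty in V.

834 cm^3

V ∝ r^3, so δV/V = |3| · δr/r = 3 × 0.0562 = 0.169.
V = 4947 cm^3, so δV = 0.169 × 4947 = 834 cm^3.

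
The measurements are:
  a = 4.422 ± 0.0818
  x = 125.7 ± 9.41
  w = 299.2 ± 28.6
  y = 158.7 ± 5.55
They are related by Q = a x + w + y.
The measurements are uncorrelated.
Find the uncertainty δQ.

Let p = a·x = 555.8. δp/p = √((1·δa/a)² + (1·δx/x)²) = √(0.000342 + 0.00560) = 0.0771, so δp = 42.9.
Q = p + w + y: δQ = √(δp² + δw² + δy²) = √(1840 + 818 + 30.8) = 51.8

51.8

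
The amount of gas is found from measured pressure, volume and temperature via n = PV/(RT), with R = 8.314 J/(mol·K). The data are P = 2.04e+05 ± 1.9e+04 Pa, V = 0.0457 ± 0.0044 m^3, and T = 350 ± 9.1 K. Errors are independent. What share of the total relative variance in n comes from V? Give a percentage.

(δn/n)² = (1·δP/P)² + (1·δV/V)² + (-1·δT/T)²
  P term: (1×0.0931)² = 0.00867
  V term: (1×0.0963)² = 0.00927
  T term: (-1×0.0260)² = 0.000676
Total = 0.0186. Share from V = 0.00927/0.0186 = 0.498.

49.8%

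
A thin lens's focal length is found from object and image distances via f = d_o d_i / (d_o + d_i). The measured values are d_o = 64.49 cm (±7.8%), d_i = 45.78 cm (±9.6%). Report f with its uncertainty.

∂f/∂d_o = (d_i/(d_o+d_i))² = 0.172;  ∂f/∂d_i = (d_o/(d_o+d_i))² = 0.342
δf = √((∂f/∂d_o · δd_o)² + (∂f/∂d_i · δd_i)²) = √(0.752 + 2.26) = 1.74 cm
f = 26.77 cm.

26.77 ± 1.74 cm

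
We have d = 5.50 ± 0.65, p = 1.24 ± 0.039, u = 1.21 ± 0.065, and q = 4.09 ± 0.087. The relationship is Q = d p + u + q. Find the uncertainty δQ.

0.841

Let w = d·p = 6.82. δw/w = √((1·δd/d)² + (1·δp/p)²) = √(0.0140 + 0.000989) = 0.122, so δw = 0.834.
Q = w + u + q: δQ = √(δw² + δu² + δq²) = √(0.696 + 0.00423 + 0.00757) = 0.841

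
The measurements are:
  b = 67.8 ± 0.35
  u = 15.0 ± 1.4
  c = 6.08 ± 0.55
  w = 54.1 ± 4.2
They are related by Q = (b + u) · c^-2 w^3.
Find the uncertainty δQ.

1.05e+05

Let h = b + u = 82.8. δh = √(δb² + δu²) = √(0.122 + 1.96) = 1.44, so δh/h = 0.0174.
Q is then a monomial in h, c, w:
δQ/Q = √((δh/h)² + (-2·δc/c)² + (3·δw/w)²) = √(0.000304 + 0.0327 + 0.0542) = 0.295
Q = 3.55e+05, so δQ = 0.295 × 3.55e+05 = 1.05e+05.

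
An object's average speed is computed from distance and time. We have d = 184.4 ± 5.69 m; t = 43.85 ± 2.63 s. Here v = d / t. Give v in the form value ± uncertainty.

Products/powers → add relative errors in quadrature, weighted by exponent:
  (1·δd/d)² = (1×0.0309)² = 0.000952;  (-1·δt/t)² = (-1×0.0600)² = 0.00360
δv/v = √(0.00455) = 0.0674
v = 4.205 m/s, so δv = 0.0674 × 4.205 = 0.284 m/s.

4.205 ± 0.284 m/s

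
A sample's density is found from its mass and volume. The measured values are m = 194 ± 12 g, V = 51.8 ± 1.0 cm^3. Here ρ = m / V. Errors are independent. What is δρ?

0.243 g/cm^3

ρ is a product of powers, so relative uncertainties combine in quadrature:
  (1·δm/m)² = (1×0.0619)² = 0.00383;  (-1·δV/V)² = (-1×0.0193)² = 0.000373
δρ/ρ = √(0.00420) = 0.0648
ρ = 3.75 g/cm^3, so δρ = 0.0648 × 3.75 = 0.243 g/cm^3.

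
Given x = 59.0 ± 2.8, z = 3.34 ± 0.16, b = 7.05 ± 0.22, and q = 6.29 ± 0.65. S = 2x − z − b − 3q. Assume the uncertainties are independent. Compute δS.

5.94

Each term contributes (cᵢ δxᵢ)² to (δS)²:
  (2·δx)² = 31.4;  (δz)² = 0.0256;  (δb)² = 0.0484;  (3·δq)² = 3.80
δS = √(35.2) = 5.94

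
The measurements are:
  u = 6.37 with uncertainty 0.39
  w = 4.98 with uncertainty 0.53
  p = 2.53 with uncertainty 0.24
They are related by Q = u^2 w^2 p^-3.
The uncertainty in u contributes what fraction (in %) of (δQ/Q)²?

10.6%

(δQ/Q)² = (2·δu/u)² + (2·δw/w)² + (-3·δp/p)²
  u term: (2×0.0612)² = 0.0150
  w term: (2×0.106)² = 0.0453
  p term: (-3×0.0949)² = 0.0810
Total = 0.141. Share from u = 0.0150/0.141 = 0.106.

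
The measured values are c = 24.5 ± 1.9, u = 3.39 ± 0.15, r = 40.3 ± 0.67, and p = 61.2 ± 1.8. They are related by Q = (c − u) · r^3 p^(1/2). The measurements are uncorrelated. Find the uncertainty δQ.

Let w = c − u = 21.1. δw = √(δc² + δu²) = √(3.61 + 0.0225) = 1.91, so δw/w = 0.0903.
Q is then a monomial in w, r, p:
δQ/Q = √((δw/w)² + (3·δr/r)² + (½·δp/p)²) = √(0.00815 + 0.00249 + 0.000216) = 0.104
Q = 1.08e+07, so δQ = 0.104 × 1.08e+07 = 1.13e+06.

1.13e+06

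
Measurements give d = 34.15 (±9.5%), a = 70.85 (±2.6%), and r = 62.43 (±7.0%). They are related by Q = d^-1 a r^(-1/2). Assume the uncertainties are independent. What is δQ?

For a monomial Q ∝ d^-1, a, r^(-1/2), fractional errors add in quadrature:
  (-1·δd/d)² = (-1×0.0950)² = 0.00903;  (1·δa/a)² = (1×0.0260)² = 0.000676;  (−½·δr/r)² = (-0.5×0.0700)² = 0.00123
δQ/Q = √(0.0109) = 0.105
Q = 0.2626, so δQ = 0.105 × 0.2626 = 0.0274.

0.0274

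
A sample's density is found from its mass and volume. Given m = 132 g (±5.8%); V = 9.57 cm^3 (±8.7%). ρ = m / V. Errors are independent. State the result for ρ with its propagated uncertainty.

Products/powers → add relative errors in quadrature, weighted by exponent:
  (1·δm/m)² = (1×0.0580)² = 0.00336;  (-1·δV/V)² = (-1×0.0870)² = 0.00757
δρ/ρ = √(0.0109) = 0.105
ρ = 13.8 g/cm^3, so δρ = 0.105 × 13.8 = 1.44 g/cm^3.

13.8 ± 1.44 g/cm^3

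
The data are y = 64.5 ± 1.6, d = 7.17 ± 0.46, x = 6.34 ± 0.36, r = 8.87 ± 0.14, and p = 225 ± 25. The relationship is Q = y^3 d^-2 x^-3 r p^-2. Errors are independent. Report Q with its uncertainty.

Products/powers → add relative errors in quadrature, weighted by exponent:
  (3·δy/y)² = (3×0.0248)² = 0.00554;  (-2·δd/d)² = (-2×0.0642)² = 0.0165;  (-3·δx/x)² = (-3×0.0568)² = 0.0290;  (1·δr/r)² = (1×0.0158)² = 0.000249;  (-2·δp/p)² = (-2×0.111)² = 0.0494
δQ/Q = √(0.101) = 0.317
Q = 0.00359, so δQ = 0.317 × 0.00359 = 0.00114.

0.00359 ± 0.00114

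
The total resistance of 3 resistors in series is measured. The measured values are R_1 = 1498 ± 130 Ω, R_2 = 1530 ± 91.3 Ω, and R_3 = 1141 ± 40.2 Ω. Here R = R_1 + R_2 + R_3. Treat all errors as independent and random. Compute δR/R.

0.0393

For a sum/difference, combine absolute errors in quadrature:
  (δR_1)² = 16900;  (δR_2)² = 8340;  (δR_3)² = 1620
δR = √(26900) = 164 Ω
R = 4169 Ω, so δR/R = 164/4169 = 0.0393.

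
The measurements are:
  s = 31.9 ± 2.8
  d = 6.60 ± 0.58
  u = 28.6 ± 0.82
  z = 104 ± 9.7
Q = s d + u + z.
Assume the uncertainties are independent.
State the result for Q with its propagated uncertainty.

Let p = s·d = 211. δp/p = √((1·δs/s)² + (1·δd/d)²) = √(0.00770 + 0.00772) = 0.124, so δp = 26.2.
Q = p + u + z: δQ = √(δp² + δu² + δz²) = √(684 + 0.672 + 94.1) = 27.9
Q = 343.

343 ± 27.9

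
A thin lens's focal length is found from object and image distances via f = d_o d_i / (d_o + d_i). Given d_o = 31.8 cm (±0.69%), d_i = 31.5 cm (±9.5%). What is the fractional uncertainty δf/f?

∂f/∂d_o = (d_i/(d_o+d_i))² = 0.248;  ∂f/∂d_i = (d_o/(d_o+d_i))² = 0.252
δf = √((∂f/∂d_o · δd_o)² + (∂f/∂d_i · δd_i)²) = √(0.00295 + 0.570) = 0.757 cm
f = 15.8 cm, so δf/f = 0.757/15.8 = 0.0478.

0.0478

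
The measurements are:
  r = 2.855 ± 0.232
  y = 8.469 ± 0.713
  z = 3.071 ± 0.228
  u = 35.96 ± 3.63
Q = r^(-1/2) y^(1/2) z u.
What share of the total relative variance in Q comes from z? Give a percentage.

(δQ/Q)² = (−½·δr/r)² + (½·δy/y)² + (1·δz/z)² + (1·δu/u)²
  r term: (-0.5×0.0813)² = 0.00165
  y term: (0.5×0.0842)² = 0.00177
  z term: (1×0.0742)² = 0.00551
  u term: (1×0.101)² = 0.0102
Total = 0.0191. Share from z = 0.00551/0.0191 = 0.288.

28.8%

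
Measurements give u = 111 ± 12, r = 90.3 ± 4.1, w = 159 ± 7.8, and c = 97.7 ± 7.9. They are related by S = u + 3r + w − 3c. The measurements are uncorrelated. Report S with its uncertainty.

Sums and differences: (δS)² = Σ (cᵢ δxᵢ)².
  (δu)² = 144;  (3·δr)² = 151;  (δw)² = 60.8;  (3·δc)² = 562
δS = √(918) = 30.3
S = 248.

248 ± 30.3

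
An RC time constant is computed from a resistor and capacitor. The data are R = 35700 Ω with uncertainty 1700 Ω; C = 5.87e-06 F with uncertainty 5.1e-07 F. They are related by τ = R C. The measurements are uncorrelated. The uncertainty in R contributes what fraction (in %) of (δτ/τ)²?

23.1%

(δτ/τ)² = (1·δR/R)² + (1·δC/C)²
  R term: (1×0.0476)² = 0.00227
  C term: (1×0.0869)² = 0.00755
Total = 0.00982. Share from R = 0.00227/0.00982 = 0.231.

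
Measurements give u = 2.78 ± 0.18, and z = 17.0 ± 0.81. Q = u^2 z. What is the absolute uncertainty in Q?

18.1

Relative error in a monomial: (δQ/Q)² = Σ (nᵢ · δxᵢ/xᵢ)².
  (2·δu/u)² = (2×0.0647)² = 0.0168;  (1·δz/z)² = (1×0.0476)² = 0.00227
δQ/Q = √(0.0190) = 0.138
Q = 131, so δQ = 0.138 × 131 = 18.1.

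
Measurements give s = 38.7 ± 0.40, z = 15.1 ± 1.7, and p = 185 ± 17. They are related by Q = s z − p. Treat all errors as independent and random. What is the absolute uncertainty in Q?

68.2

Let w = s·z = 584. δw/w = √((1·δs/s)² + (1·δz/z)²) = √(0.000107 + 0.0127) = 0.113, so δw = 66.1.
Q = w − p: δQ = √(δw² + δp²) = √(4360 + 289) = 68.2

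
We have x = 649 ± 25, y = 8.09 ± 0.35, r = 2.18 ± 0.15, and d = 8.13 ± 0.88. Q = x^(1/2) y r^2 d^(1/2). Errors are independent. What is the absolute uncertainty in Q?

Products/powers → add relative errors in quadrature, weighted by exponent:
  (½·δx/x)² = (0.5×0.0385)² = 0.000371;  (1·δy/y)² = (1×0.0433)² = 0.00187;  (2·δr/r)² = (2×0.0688)² = 0.0189;  (½·δd/d)² = (0.5×0.108)² = 0.00293
δQ/Q = √(0.0241) = 0.155
Q = 2790, so δQ = 0.155 × 2790 = 434.

434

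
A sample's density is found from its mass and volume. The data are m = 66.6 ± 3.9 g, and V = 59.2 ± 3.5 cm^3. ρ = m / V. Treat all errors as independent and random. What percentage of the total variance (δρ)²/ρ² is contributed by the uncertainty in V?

(δρ/ρ)² = (1·δm/m)² + (-1·δV/V)²
  m term: (1×0.0586)² = 0.00343
  V term: (-1×0.0591)² = 0.00350
Total = 0.00692. Share from V = 0.00350/0.00692 = 0.505.

50.5%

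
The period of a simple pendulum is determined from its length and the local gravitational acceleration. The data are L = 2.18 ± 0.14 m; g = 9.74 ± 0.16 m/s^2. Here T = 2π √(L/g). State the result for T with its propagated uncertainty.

Since T is a product/quotient, work with relative uncertainties:
  (½·δL/L)² = (0.5×0.0642)² = 0.00103;  (−½·δg/g)² = (-0.5×0.0164)² = 6.75e-05
δT/T = √(0.00110) = 0.0331
T = 2.97 s, so δT = 0.0331 × 2.97 = 0.0985 s.

2.97 ± 0.0985 s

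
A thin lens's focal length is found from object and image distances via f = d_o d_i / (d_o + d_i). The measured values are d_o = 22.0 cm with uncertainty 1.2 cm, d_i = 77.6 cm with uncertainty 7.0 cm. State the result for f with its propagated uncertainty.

∂f/∂d_o = (d_i/(d_o+d_i))² = 0.607;  ∂f/∂d_i = (d_o/(d_o+d_i))² = 0.0488
δf = √((∂f/∂d_o · δd_o)² + (∂f/∂d_i · δd_i)²) = √(0.531 + 0.117) = 0.805 cm
f = 17.1 cm.

17.1 ± 0.805 cm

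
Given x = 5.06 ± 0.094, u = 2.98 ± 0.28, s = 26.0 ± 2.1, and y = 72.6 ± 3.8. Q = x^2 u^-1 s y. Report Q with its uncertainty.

16200 ± 2260

Q is a product of powers, so relative uncertainties combine in quadrature:
  (2·δx/x)² = (2×0.0186)² = 0.00138;  (-1·δu/u)² = (-1×0.0940)² = 0.00883;  (1·δs/s)² = (1×0.0808)² = 0.00652;  (1·δy/y)² = (1×0.0523)² = 0.00274
δQ/Q = √(0.0195) = 0.140
Q = 16200, so δQ = 0.140 × 16200 = 2260.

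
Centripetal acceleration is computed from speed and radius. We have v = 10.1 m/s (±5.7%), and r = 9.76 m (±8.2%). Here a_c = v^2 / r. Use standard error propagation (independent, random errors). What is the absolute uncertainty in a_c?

1.47 m/s^2

Relative error in a monomial: (δa_c/a_c)² = Σ (nᵢ · δxᵢ/xᵢ)².
  (2·δv/v)² = (2×0.0570)² = 0.0130;  (-1·δr/r)² = (-1×0.0820)² = 0.00672
δa_c/a_c = √(0.0197) = 0.140
a_c = 10.5 m/s^2, so δa_c = 0.140 × 10.5 = 1.47 m/s^2.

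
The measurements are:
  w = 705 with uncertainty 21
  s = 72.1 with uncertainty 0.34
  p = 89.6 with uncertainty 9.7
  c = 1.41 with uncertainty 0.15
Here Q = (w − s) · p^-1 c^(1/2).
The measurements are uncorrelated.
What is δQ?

Let u = w − s = 633. δu = √(δw² + δs²) = √(441 + 0.116) = 21.0, so δu/u = 0.0332.
Q is then a monomial in u, p, c:
δQ/Q = √((δu/u)² + (-1·δp/p)² + (½·δc/c)²) = √(0.00110 + 0.0117 + 0.00283) = 0.125
Q = 8.39, so δQ = 0.125 × 8.39 = 1.05.

1.05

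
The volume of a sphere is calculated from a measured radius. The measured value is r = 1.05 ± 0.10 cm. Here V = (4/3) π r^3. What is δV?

1.39 cm^3

V ∝ r^3, so δV/V = |3| · δr/r = 3 × 0.0952 = 0.286.
V = 4.85 cm^3, so δV = 0.286 × 4.85 = 1.39 cm^3.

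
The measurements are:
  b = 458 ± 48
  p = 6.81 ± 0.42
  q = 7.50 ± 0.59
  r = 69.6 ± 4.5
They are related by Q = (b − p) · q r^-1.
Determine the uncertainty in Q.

7.16

Let u = b − p = 451. δu = √(δb² + δp²) = √(2300 + 0.176) = 48.0, so δu/u = 0.106.
Q is then a monomial in u, q, r:
δQ/Q = √((δu/u)² + (1·δq/q)² + (-1·δr/r)²) = √(0.0113 + 0.00619 + 0.00418) = 0.147
Q = 48.6, so δQ = 0.147 × 48.6 = 7.16.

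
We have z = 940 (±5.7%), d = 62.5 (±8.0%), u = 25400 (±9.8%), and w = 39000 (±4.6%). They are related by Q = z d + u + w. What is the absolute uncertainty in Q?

Let p = z·d = 58800. δp/p = √((1·δz/z)² + (1·δd/d)²) = √(0.00325 + 0.00640) = 0.0982, so δp = 5770.
Q = p + u + w: δQ = √(δp² + δu² + δw²) = √(3.33e+07 + 6.2e+06 + 3.22e+06) = 6540

6540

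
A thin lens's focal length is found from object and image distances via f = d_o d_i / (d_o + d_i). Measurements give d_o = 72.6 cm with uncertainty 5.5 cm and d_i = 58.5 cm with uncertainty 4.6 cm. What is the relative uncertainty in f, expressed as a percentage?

5.51%

∂f/∂d_o = (d_i/(d_o+d_i))² = 0.199;  ∂f/∂d_i = (d_o/(d_o+d_i))² = 0.307
δf = √((∂f/∂d_o · δd_o)² + (∂f/∂d_i · δd_i)²) = √(1.20 + 1.99) = 1.79 cm
f = 32.4 cm, so δf/f = 1.79/32.4 = 0.0551.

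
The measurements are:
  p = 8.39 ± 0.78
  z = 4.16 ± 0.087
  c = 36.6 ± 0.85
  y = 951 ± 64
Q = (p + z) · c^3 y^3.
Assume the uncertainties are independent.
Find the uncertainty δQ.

1.18e+14

Let u = p + z = 12.6. δu = √(δp² + δz²) = √(0.608 + 0.00757) = 0.785, so δu/u = 0.0625.
Q is then a monomial in u, c, y:
δQ/Q = √((δu/u)² + (3·δc/c)² + (3·δy/y)²) = √(0.00391 + 0.00485 + 0.0408) = 0.223
Q = 5.29e+14, so δQ = 0.223 × 5.29e+14 = 1.18e+14.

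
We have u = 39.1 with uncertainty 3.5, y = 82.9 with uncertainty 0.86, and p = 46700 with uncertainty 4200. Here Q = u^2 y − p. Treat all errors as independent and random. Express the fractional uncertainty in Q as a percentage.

28.9%

Let w = u^2·y = 1.27e+05. δw/w = √((2·δu/u)² + (1·δy/y)²) = √(0.0321 + 0.000108) = 0.179, so δw = 22700.
Q = w − p: δQ = √(δw² + δp²) = √(5.17e+08 + 1.76e+07) = 23100
Q = 80000, so δQ/Q = 23100/80000 = 0.289.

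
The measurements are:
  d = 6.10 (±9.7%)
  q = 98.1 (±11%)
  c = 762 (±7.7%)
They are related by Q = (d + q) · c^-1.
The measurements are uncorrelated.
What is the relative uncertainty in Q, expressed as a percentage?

12.9%

Let u = d + q = 104. δu = √(δd² + δq²) = √(0.350 + 116) = 10.8, so δu/u = 0.104.
Q is then a monomial in u, c:
δQ/Q = √((δu/u)² + (-1·δc/c)²) = √(0.0108 + 0.00593) = 0.129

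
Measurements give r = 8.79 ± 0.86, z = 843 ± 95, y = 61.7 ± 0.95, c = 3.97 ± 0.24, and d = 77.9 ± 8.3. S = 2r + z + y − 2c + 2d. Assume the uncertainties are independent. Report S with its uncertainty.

1070 ± 96.5

For a sum/difference, combine absolute errors in quadrature:
  (2·δr)² = 2.96;  (δz)² = 9020;  (δy)² = 0.902;  (2·δc)² = 0.230;  (2·δd)² = 276
δS = √(9300) = 96.5
S = 1070.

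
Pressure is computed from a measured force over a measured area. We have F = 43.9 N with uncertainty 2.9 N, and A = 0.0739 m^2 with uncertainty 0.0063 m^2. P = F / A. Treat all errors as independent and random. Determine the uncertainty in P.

Since P is a product/quotient, work with relative uncertainties:
  (1·δF/F)² = (1×0.0661)² = 0.00436;  (-1·δA/A)² = (-1×0.0853)² = 0.00727
δP/P = √(0.0116) = 0.108
P = 594 Pa, so δP = 0.108 × 594 = 64.1 Pa.

64.1 Pa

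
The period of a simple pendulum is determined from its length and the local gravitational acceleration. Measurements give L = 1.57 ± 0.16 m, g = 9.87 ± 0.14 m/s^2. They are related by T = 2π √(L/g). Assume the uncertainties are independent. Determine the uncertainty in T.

0.129 s

For a monomial T ∝ L^(1/2), g^(-1/2), fractional errors add in quadrature:
  (½·δL/L)² = (0.5×0.102)² = 0.00260;  (−½·δg/g)² = (-0.5×0.0142)² = 5.03e-05
δT/T = √(0.00265) = 0.0514
T = 2.51 s, so δT = 0.0514 × 2.51 = 0.129 s.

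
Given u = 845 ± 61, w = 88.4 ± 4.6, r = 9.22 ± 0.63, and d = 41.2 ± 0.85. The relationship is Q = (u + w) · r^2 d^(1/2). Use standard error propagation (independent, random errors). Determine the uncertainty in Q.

Let h = u + w = 933. δh = √(δu² + δw²) = √(3720 + 21.2) = 61.2, so δh/h = 0.0655.
Q is then a monomial in h, r, d:
δQ/Q = √((δh/h)² + (2·δr/r)² + (½·δd/d)²) = √(0.00430 + 0.0187 + 0.000106) = 0.152
Q = 5.09e+05, so δQ = 0.152 × 5.09e+05 = 77400.

77400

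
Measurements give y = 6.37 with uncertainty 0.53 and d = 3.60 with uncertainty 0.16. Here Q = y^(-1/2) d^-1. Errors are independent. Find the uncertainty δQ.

Since Q is a product/quotient, work with relative uncertainties:
  (−½·δy/y)² = (-0.5×0.0832)² = 0.00173;  (-1·δd/d)² = (-1×0.0444)² = 0.00198
δQ/Q = √(0.00371) = 0.0609
Q = 0.110, so δQ = 0.0609 × 0.110 = 0.00670.

0.00670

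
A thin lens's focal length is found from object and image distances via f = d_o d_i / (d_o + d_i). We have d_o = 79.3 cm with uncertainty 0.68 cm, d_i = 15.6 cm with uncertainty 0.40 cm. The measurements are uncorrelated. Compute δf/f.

0.0215

∂f/∂d_o = (d_i/(d_o+d_i))² = 0.0270;  ∂f/∂d_i = (d_o/(d_o+d_i))² = 0.698
δf = √((∂f/∂d_o · δd_o)² + (∂f/∂d_i · δd_i)²) = √(0.000338 + 0.0780) = 0.280 cm
f = 13.0 cm, so δf/f = 0.280/13.0 = 0.0215.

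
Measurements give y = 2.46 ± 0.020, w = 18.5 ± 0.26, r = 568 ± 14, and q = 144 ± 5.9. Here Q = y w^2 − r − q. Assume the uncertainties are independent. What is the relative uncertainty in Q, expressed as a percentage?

Let p = y·w^2 = 842. δp/p = √((1·δy/y)² + (2·δw/w)²) = √(6.61e-05 + 0.000790) = 0.0293, so δp = 24.6.
Q = p − r − q: δQ = √(δp² + δr² + δq²) = √(607 + 196 + 34.8) = 28.9
Q = 130, so δQ/Q = 28.9/130 = 0.223.

22.3%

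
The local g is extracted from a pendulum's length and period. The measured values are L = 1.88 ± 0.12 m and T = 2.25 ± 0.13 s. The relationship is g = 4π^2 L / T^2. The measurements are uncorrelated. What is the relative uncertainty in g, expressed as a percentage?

13.2%

For a monomial g ∝ L, T^-2, fractional errors add in quadrature:
  (1·δL/L)² = (1×0.0638)² = 0.00407;  (-2·δT/T)² = (-2×0.0578)² = 0.0134
δg/g = √(0.0174) = 0.132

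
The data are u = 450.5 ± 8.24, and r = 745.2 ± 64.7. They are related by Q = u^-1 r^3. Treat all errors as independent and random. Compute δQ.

Since Q is a product/quotient, work with relative uncertainties:
  (-1·δu/u)² = (-1×0.0183)² = 0.000335;  (3·δr/r)² = (3×0.0868)² = 0.0678
δQ/Q = √(0.0682) = 0.261
Q = 918600, so δQ = 0.261 × 918600 = 2.4e+05.

2.4e+05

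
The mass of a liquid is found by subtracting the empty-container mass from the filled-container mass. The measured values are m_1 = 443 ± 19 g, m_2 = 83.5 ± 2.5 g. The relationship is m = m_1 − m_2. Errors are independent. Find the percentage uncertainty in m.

Absolute uncertainties add in quadrature for a linear combination:
  (δm_1)² = 361;  (δm_2)² = 6.25
δm = √(367) = 19.2 g
m = 360 g, so δm/m = 19.2/360 = 0.0533.

5.33%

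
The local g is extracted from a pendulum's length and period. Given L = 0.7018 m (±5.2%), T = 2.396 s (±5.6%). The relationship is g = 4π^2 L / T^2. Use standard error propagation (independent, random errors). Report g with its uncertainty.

4.826 ± 0.596 m/s^2

Products/powers → add relative errors in quadrature, weighted by exponent:
  (1·δL/L)² = (1×0.0520)² = 0.00270;  (-2·δT/T)² = (-2×0.0560)² = 0.0125
δg/g = √(0.0152) = 0.123
g = 4.826 m/s^2, so δg = 0.123 × 4.826 = 0.596 m/s^2.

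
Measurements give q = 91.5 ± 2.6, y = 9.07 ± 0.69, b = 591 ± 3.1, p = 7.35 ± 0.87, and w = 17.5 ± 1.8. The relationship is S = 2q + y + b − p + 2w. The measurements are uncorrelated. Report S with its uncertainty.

811 ± 7.13

Each term contributes (cᵢ δxᵢ)² to (δS)²:
  (2·δq)² = 27.0;  (δy)² = 0.476;  (δb)² = 9.61;  (δp)² = 0.757;  (2·δw)² = 13.0
δS = √(50.8) = 7.13
S = 811.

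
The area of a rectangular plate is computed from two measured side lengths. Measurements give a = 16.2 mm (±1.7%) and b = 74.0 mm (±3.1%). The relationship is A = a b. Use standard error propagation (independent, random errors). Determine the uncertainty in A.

Relative error in a monomial: (δA/A)² = Σ (nᵢ · δxᵢ/xᵢ)².
  (1·δa/a)² = (1×0.0170)² = 0.000289;  (1·δb/b)² = (1×0.0310)² = 0.000961
δA/A = √(0.00125) = 0.0354
A = 1200 mm^2, so δA = 0.0354 × 1200 = 42.4 mm^2.

42.4 mm^2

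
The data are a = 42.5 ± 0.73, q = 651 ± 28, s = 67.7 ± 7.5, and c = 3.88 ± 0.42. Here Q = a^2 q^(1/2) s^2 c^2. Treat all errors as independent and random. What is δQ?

Products/powers → add relative errors in quadrature, weighted by exponent:
  (2·δa/a)² = (2×0.0172)² = 0.00118;  (½·δq/q)² = (0.5×0.0430)² = 0.000462;  (2·δs/s)² = (2×0.111)² = 0.0491;  (2·δc/c)² = (2×0.108)² = 0.0469
δQ/Q = √(0.0976) = 0.312
Q = 3.18e+09, so δQ = 0.312 × 3.18e+09 = 9.93e+08.

9.93e+08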